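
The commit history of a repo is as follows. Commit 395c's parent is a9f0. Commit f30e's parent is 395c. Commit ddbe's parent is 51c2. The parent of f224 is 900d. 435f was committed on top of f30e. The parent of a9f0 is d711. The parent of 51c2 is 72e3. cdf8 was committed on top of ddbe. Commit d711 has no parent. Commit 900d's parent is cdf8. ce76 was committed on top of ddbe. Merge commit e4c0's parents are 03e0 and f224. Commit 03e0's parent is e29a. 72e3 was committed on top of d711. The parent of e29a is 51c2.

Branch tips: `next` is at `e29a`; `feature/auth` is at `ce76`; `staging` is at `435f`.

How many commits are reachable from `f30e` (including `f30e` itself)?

Walking parent pointers from f30e: reachable set = {395c, a9f0, d711, f30e}.
That is 4 commits.

4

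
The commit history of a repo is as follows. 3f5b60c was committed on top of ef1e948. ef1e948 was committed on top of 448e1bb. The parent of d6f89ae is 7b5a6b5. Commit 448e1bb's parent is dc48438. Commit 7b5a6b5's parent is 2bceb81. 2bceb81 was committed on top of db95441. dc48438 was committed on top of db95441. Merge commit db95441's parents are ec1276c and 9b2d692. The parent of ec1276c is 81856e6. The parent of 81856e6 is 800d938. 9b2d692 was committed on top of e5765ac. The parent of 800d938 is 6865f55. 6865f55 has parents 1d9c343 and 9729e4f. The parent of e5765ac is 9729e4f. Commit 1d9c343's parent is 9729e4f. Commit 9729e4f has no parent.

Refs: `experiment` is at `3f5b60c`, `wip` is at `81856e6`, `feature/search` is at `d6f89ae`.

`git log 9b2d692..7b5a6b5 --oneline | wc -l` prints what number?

8

Reachable from 7b5a6b5: {1d9c343, 2bceb81, 6865f55, 7b5a6b5, 800d938, 81856e6, 9729e4f, 9b2d692, db95441, e5765ac, ec1276c}.
Reachable from 9b2d692: {9729e4f, 9b2d692, e5765ac}.
In 7b5a6b5's history but not 9b2d692's: {1d9c343, 2bceb81, 6865f55, 7b5a6b5, 800d938, 81856e6, db95441, ec1276c} — 8 commits.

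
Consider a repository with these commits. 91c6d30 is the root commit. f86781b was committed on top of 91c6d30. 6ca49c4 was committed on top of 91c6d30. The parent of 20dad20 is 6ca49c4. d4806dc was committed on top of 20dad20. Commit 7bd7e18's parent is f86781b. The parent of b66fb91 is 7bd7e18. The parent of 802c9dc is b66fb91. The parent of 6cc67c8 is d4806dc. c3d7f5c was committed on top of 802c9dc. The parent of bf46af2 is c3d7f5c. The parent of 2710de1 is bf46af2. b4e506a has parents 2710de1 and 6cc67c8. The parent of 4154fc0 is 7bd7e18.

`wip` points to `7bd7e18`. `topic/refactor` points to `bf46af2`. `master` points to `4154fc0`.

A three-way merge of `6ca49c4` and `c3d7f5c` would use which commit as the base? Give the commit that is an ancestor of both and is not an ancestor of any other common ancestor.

Ancestors of 6ca49c4: {6ca49c4, 91c6d30}.
Ancestors of c3d7f5c: {7bd7e18, 802c9dc, 91c6d30, b66fb91, c3d7f5c, f86781b}.
Common ancestors: {91c6d30}.
The only common ancestor is 91c6d30, so it is the merge base.

91c6d30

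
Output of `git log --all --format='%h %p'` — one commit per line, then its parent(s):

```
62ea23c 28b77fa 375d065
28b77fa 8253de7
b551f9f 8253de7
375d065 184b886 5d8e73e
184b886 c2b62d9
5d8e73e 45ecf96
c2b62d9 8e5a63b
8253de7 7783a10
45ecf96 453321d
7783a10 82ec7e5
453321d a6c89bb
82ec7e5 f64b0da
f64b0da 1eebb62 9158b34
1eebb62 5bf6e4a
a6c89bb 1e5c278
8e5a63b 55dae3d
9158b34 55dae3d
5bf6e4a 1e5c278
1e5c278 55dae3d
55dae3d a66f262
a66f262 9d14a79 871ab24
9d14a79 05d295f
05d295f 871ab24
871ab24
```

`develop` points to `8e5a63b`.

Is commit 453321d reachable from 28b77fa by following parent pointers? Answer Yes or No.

No

Ancestors of 28b77fa: {05d295f, 1e5c278, 1eebb62, 28b77fa, 55dae3d, 5bf6e4a, 7783a10, 8253de7, 82ec7e5, 871ab24, 9158b34, 9d14a79, a66f262, f64b0da}.
453321d is not in that set, so it is not an ancestor of 28b77fa.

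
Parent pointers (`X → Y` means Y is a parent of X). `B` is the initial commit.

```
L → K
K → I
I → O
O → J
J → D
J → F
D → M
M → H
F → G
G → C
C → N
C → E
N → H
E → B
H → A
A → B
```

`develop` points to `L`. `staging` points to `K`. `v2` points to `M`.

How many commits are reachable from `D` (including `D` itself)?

5

Walking parent pointers from D: reachable set = {A, B, D, H, M}.
That is 5 commits.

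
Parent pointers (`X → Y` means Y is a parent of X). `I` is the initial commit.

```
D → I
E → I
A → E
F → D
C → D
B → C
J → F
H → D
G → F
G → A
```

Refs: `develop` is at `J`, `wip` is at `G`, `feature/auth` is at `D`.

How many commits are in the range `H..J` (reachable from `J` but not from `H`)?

Reachable from J: {D, F, I, J}.
Reachable from H: {D, H, I}.
In J's history but not H's: {F, J} — 2 commits.

2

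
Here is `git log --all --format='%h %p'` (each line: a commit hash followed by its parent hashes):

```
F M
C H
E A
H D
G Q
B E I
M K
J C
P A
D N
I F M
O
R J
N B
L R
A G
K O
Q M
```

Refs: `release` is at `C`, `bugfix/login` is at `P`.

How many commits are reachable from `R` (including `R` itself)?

Walking parent pointers from R: reachable set = {A, B, C, D, E, F, G, H, I, J, K, M, N, O, Q, R}.
That is 16 commits.

16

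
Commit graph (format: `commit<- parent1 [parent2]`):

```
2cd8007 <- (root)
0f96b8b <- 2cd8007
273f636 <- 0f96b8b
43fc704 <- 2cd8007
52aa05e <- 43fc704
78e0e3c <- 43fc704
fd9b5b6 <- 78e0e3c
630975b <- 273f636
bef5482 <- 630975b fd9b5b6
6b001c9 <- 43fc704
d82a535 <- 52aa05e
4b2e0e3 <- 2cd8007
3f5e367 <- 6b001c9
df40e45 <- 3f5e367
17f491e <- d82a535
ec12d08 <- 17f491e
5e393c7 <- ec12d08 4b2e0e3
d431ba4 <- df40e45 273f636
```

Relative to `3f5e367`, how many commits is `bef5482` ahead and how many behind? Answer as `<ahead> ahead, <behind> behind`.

6 ahead, 2 behind

Reachable from bef5482: {0f96b8b, 273f636, 2cd8007, 43fc704, 630975b, 78e0e3c, bef5482, fd9b5b6}.
Reachable from 3f5e367: {2cd8007, 3f5e367, 43fc704, 6b001c9}.
Only in bef5482's history (ahead): {0f96b8b, 273f636, 630975b, 78e0e3c, bef5482, fd9b5b6} — 6.
Only in 3f5e367's history (behind): {3f5e367, 6b001c9} — 2.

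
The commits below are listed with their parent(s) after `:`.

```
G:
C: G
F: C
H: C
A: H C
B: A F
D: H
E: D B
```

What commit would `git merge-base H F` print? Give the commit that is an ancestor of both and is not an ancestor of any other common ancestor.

C

Ancestors of H: {C, G, H}.
Ancestors of F: {C, F, G}.
Common ancestors: {C, G}.
Among these, C is not an ancestor of any other common ancestor — it is the merge base.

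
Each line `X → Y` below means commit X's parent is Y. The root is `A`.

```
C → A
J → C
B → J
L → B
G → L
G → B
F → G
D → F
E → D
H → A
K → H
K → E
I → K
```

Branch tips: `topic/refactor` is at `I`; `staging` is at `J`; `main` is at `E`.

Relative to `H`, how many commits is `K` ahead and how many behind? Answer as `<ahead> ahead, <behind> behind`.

9 ahead, 0 behind

Reachable from K: {A, B, C, D, E, F, G, H, J, K, L}.
Reachable from H: {A, H}.
Only in K's history (ahead): {B, C, D, E, F, G, J, K, L} — 9.
Only in H's history (behind): {} — 0.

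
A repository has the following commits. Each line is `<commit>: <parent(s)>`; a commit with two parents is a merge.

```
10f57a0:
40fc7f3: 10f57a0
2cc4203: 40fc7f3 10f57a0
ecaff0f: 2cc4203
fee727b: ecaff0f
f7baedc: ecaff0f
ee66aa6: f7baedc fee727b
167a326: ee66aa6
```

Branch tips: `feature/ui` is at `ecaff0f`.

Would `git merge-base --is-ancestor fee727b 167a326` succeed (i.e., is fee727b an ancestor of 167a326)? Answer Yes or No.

Ancestors of 167a326 (commits reachable by following parents): {10f57a0, 167a326, 2cc4203, 40fc7f3, ecaff0f, ee66aa6, f7baedc, fee727b}.
fee727b is in that set, so it is an ancestor of 167a326.

Yes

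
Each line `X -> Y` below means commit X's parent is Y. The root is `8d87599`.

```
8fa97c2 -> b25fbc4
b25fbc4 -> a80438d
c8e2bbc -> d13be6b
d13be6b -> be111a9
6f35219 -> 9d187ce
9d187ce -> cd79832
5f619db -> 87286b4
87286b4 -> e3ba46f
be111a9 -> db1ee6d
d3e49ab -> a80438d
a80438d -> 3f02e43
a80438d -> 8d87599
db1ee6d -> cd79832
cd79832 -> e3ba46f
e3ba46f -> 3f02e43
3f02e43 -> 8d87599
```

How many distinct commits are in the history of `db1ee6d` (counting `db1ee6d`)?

5

Walking parent pointers from db1ee6d: reachable set = {3f02e43, 8d87599, cd79832, db1ee6d, e3ba46f}.
That is 5 commits.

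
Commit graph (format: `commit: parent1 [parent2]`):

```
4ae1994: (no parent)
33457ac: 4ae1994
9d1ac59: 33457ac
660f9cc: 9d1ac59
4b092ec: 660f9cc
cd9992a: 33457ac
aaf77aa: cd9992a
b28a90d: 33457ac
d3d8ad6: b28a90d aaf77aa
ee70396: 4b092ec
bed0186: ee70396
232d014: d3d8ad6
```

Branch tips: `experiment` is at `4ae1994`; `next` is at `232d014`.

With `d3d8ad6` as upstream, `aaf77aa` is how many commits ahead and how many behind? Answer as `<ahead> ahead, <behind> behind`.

0 ahead, 2 behind

Reachable from aaf77aa: {33457ac, 4ae1994, aaf77aa, cd9992a}.
Reachable from d3d8ad6: {33457ac, 4ae1994, aaf77aa, b28a90d, cd9992a, d3d8ad6}.
Only in aaf77aa's history (ahead): {} — 0.
Only in d3d8ad6's history (behind): {b28a90d, d3d8ad6} — 2.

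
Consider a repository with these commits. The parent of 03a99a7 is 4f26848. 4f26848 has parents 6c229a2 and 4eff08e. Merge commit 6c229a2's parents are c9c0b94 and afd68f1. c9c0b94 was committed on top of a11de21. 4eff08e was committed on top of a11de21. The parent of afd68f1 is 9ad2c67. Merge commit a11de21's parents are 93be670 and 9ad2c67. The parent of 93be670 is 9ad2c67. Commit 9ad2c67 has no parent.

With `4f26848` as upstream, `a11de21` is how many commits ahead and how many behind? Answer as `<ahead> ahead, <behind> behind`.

Reachable from a11de21: {93be670, 9ad2c67, a11de21}.
Reachable from 4f26848: {4eff08e, 4f26848, 6c229a2, 93be670, 9ad2c67, a11de21, afd68f1, c9c0b94}.
Only in a11de21's history (ahead): {} — 0.
Only in 4f26848's history (behind): {4eff08e, 4f26848, 6c229a2, afd68f1, c9c0b94} — 5.

0 ahead, 5 behind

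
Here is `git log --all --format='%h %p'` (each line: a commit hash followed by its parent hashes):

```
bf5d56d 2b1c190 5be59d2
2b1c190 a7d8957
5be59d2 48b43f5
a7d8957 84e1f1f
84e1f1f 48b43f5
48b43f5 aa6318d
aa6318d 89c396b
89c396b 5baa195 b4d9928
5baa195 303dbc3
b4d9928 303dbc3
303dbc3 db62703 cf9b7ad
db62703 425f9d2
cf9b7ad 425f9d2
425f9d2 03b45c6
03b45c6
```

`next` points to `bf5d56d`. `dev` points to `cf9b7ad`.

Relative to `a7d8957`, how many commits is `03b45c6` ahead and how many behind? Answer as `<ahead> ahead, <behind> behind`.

0 ahead, 11 behind

Reachable from 03b45c6: {03b45c6}.
Reachable from a7d8957: {03b45c6, 303dbc3, 425f9d2, 48b43f5, 5baa195, 84e1f1f, 89c396b, a7d8957, aa6318d, b4d9928, cf9b7ad, db62703}.
Only in 03b45c6's history (ahead): {} — 0.
Only in a7d8957's history (behind): {303dbc3, 425f9d2, 48b43f5, 5baa195, 84e1f1f, 89c396b, a7d8957, aa6318d, b4d9928, cf9b7ad, db62703} — 11.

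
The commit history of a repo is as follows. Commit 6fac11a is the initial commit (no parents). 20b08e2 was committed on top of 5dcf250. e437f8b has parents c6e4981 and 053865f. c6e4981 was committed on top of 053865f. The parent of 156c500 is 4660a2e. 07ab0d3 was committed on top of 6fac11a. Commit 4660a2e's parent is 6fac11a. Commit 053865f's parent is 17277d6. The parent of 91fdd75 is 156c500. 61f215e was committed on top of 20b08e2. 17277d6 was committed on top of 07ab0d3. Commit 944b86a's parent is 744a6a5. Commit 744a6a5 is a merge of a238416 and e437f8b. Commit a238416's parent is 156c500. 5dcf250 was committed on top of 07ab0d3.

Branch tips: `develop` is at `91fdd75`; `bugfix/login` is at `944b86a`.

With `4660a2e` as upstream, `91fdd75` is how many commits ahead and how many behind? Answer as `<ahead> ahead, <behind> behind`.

Reachable from 91fdd75: {156c500, 4660a2e, 6fac11a, 91fdd75}.
Reachable from 4660a2e: {4660a2e, 6fac11a}.
Only in 91fdd75's history (ahead): {156c500, 91fdd75} — 2.
Only in 4660a2e's history (behind): {} — 0.

2 ahead, 0 behind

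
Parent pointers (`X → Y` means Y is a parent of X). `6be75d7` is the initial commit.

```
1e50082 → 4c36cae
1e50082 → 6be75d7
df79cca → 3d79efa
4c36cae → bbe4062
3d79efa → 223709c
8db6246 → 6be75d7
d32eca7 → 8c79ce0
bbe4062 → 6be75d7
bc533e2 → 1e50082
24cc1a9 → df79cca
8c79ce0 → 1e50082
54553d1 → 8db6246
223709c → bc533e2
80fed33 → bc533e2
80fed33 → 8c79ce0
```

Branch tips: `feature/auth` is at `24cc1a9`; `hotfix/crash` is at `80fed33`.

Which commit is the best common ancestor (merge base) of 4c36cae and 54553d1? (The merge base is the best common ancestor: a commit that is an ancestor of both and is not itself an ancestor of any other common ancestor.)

Ancestors of 4c36cae: {4c36cae, 6be75d7, bbe4062}.
Ancestors of 54553d1: {54553d1, 6be75d7, 8db6246}.
Common ancestors: {6be75d7}.
The only common ancestor is 6be75d7, so it is the merge base.

6be75d7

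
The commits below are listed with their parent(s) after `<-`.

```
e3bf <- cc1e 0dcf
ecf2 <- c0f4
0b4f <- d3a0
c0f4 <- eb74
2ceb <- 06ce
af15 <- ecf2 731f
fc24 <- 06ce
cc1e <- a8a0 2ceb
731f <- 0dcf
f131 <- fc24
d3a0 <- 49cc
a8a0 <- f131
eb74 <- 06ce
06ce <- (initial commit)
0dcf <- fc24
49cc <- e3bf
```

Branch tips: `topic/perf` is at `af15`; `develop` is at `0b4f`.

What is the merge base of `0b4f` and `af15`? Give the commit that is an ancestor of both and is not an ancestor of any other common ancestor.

0dcf

Ancestors of 0b4f: {06ce, 0b4f, 0dcf, 2ceb, 49cc, a8a0, cc1e, d3a0, e3bf, f131, fc24}.
Ancestors of af15: {06ce, 0dcf, 731f, af15, c0f4, eb74, ecf2, fc24}.
Common ancestors: {06ce, 0dcf, fc24}.
Among these, 0dcf is not an ancestor of any other common ancestor — it is the merge base.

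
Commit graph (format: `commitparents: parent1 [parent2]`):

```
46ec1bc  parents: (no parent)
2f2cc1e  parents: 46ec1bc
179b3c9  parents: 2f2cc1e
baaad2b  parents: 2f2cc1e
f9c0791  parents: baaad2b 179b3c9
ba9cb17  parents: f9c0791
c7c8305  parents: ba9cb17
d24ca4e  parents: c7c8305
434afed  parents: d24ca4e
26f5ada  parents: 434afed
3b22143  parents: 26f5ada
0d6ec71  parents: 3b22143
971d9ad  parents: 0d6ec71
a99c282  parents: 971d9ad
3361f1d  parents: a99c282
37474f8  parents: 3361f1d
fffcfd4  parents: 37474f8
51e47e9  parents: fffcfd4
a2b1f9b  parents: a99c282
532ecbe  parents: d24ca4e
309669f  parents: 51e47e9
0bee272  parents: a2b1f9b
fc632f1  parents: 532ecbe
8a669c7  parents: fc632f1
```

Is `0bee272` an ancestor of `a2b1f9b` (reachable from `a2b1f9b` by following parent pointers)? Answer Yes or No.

No

Ancestors of a2b1f9b: {0d6ec71, 179b3c9, 26f5ada, 2f2cc1e, 3b22143, 434afed, 46ec1bc, 971d9ad, a2b1f9b, a99c282, ba9cb17, baaad2b, c7c8305, d24ca4e, f9c0791}.
0bee272 is not in that set, so it is not an ancestor of a2b1f9b.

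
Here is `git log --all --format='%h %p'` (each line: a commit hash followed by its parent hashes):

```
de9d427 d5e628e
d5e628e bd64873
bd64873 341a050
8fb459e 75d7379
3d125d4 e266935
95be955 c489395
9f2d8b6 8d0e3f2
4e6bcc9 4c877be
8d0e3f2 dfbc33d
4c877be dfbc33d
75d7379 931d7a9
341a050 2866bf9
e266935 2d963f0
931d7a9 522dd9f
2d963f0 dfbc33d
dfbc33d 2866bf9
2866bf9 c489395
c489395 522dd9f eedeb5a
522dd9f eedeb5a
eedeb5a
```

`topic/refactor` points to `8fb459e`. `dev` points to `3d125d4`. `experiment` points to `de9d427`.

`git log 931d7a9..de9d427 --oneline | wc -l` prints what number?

Reachable from de9d427: {2866bf9, 341a050, 522dd9f, bd64873, c489395, d5e628e, de9d427, eedeb5a}.
Reachable from 931d7a9: {522dd9f, 931d7a9, eedeb5a}.
In de9d427's history but not 931d7a9's: {2866bf9, 341a050, bd64873, c489395, d5e628e, de9d427} — 6 commits.

6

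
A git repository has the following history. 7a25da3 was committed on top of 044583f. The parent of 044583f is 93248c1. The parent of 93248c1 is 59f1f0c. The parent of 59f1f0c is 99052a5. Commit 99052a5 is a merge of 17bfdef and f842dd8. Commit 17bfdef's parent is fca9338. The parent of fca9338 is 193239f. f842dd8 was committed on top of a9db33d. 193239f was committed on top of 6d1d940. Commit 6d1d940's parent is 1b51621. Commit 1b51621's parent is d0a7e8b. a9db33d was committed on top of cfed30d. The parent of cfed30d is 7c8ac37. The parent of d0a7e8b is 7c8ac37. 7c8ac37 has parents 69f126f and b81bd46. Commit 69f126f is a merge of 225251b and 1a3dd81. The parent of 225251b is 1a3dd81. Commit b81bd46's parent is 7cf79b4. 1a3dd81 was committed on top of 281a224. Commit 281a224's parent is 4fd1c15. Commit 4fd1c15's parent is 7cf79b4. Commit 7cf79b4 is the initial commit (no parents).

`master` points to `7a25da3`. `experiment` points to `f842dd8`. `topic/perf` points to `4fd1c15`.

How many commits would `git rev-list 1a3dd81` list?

Walking parent pointers from 1a3dd81: reachable set = {1a3dd81, 281a224, 4fd1c15, 7cf79b4}.
That is 4 commits.

4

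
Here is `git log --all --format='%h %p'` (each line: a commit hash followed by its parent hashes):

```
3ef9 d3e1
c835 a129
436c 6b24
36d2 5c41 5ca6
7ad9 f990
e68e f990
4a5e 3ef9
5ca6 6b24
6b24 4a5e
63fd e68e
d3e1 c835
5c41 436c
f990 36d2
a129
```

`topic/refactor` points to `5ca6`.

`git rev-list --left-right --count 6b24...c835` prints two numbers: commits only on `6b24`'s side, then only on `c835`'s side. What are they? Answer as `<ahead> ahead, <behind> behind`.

4 ahead, 0 behind

Reachable from 6b24: {3ef9, 4a5e, 6b24, a129, c835, d3e1}.
Reachable from c835: {a129, c835}.
Only in 6b24's history (ahead): {3ef9, 4a5e, 6b24, d3e1} — 4.
Only in c835's history (behind): {} — 0.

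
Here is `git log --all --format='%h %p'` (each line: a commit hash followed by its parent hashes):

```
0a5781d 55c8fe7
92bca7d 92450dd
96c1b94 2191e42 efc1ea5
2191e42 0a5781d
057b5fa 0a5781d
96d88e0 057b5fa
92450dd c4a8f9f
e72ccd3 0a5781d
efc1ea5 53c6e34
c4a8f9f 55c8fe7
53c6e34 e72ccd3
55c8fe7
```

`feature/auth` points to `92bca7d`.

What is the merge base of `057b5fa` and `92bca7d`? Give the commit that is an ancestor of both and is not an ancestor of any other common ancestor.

55c8fe7

Ancestors of 057b5fa: {057b5fa, 0a5781d, 55c8fe7}.
Ancestors of 92bca7d: {55c8fe7, 92450dd, 92bca7d, c4a8f9f}.
Common ancestors: {55c8fe7}.
The only common ancestor is 55c8fe7, so it is the merge base.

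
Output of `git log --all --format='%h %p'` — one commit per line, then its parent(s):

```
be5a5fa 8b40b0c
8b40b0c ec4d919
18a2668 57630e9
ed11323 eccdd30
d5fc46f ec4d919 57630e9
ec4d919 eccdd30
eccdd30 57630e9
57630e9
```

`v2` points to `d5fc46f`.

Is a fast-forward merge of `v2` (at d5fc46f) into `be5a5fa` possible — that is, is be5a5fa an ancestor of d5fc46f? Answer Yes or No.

A fast-forward from be5a5fa to d5fc46f is possible iff be5a5fa is an ancestor of d5fc46f.
Ancestors of d5fc46f: {57630e9, d5fc46f, ec4d919, eccdd30}.
be5a5fa is not among them, so fast-forward is not possible.

No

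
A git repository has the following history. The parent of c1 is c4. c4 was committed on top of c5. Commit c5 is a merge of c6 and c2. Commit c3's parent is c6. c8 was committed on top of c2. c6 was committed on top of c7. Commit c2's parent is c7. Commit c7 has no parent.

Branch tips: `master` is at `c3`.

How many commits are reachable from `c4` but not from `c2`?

Reachable from c4: {c2, c4, c5, c6, c7}.
Reachable from c2: {c2, c7}.
In c4's history but not c2's: {c4, c5, c6} — 3 commits.

3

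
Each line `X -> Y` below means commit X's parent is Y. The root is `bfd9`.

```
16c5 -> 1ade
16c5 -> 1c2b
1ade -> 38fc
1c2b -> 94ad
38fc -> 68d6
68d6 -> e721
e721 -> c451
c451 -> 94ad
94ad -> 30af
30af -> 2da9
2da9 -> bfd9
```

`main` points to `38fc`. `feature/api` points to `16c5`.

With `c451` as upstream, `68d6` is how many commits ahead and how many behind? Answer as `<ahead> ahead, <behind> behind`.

2 ahead, 0 behind

Reachable from 68d6: {2da9, 30af, 68d6, 94ad, bfd9, c451, e721}.
Reachable from c451: {2da9, 30af, 94ad, bfd9, c451}.
Only in 68d6's history (ahead): {68d6, e721} — 2.
Only in c451's history (behind): {} — 0.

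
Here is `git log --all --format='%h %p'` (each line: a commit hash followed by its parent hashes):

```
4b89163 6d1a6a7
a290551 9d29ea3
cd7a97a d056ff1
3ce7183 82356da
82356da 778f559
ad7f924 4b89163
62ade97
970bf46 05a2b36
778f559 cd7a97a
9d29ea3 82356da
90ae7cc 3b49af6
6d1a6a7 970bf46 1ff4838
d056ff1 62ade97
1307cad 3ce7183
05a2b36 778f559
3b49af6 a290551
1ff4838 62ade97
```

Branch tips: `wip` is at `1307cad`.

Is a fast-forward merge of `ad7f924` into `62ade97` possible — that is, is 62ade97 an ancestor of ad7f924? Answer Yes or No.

A fast-forward from 62ade97 to ad7f924 is possible iff 62ade97 is an ancestor of ad7f924.
Ancestors of ad7f924: {05a2b36, 1ff4838, 4b89163, 62ade97, 6d1a6a7, 778f559, 970bf46, ad7f924, cd7a97a, d056ff1}.
62ade97 is among them, so fast-forward is possible.

Yes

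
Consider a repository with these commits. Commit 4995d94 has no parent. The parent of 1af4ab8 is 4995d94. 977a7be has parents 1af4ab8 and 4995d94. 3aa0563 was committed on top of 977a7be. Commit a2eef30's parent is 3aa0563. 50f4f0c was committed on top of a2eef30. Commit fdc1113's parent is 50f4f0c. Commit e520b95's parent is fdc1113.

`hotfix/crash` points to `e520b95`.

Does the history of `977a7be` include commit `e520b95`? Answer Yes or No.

No

Ancestors of 977a7be: {1af4ab8, 4995d94, 977a7be}.
e520b95 is not in that set, so it is not an ancestor of 977a7be.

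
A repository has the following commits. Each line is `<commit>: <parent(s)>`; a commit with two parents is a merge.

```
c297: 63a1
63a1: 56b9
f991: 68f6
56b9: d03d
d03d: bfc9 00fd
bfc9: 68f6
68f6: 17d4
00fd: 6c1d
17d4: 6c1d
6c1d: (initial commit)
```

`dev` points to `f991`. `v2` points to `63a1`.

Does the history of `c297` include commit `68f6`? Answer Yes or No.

Yes

Ancestors of c297 (commits reachable by following parents): {00fd, 17d4, 56b9, 63a1, 68f6, 6c1d, bfc9, c297, d03d}.
68f6 is in that set, so it is an ancestor of c297.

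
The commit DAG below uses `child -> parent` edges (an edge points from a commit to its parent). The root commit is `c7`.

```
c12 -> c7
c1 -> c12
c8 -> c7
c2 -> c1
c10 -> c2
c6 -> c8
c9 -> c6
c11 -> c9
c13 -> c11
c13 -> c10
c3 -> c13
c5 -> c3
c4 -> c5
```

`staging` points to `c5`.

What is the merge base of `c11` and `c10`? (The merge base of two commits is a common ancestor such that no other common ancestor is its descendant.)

Ancestors of c11: {c11, c6, c7, c8, c9}.
Ancestors of c10: {c1, c10, c12, c2, c7}.
Common ancestors: {c7}.
The only common ancestor is c7, so it is the merge base.

c7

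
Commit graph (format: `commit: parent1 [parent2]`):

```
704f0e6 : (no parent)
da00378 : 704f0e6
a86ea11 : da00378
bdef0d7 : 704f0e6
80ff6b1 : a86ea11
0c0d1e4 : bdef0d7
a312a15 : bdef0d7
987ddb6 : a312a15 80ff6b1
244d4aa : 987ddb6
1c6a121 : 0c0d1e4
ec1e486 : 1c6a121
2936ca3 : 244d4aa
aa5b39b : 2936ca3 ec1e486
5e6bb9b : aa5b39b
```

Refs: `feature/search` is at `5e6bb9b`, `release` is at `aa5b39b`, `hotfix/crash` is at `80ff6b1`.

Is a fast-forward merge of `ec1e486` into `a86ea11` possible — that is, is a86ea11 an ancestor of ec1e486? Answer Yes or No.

No

A fast-forward from a86ea11 to ec1e486 is possible iff a86ea11 is an ancestor of ec1e486.
Ancestors of ec1e486: {0c0d1e4, 1c6a121, 704f0e6, bdef0d7, ec1e486}.
a86ea11 is not among them, so fast-forward is not possible.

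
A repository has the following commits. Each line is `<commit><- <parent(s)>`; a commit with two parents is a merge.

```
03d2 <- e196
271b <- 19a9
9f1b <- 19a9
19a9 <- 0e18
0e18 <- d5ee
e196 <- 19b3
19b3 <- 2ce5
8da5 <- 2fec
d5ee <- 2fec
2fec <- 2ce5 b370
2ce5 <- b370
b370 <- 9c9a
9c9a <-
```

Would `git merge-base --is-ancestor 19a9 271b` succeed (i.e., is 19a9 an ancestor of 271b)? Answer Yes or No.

Ancestors of 271b (commits reachable by following parents): {0e18, 19a9, 271b, 2ce5, 2fec, 9c9a, b370, d5ee}.
19a9 is in that set, so it is an ancestor of 271b.

Yes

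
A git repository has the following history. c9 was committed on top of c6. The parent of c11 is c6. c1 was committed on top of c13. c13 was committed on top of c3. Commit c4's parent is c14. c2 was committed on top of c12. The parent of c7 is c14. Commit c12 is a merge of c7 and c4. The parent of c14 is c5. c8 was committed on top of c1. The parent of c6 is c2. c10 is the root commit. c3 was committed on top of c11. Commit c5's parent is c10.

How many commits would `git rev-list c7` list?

4

Walking parent pointers from c7: reachable set = {c10, c14, c5, c7}.
That is 4 commits.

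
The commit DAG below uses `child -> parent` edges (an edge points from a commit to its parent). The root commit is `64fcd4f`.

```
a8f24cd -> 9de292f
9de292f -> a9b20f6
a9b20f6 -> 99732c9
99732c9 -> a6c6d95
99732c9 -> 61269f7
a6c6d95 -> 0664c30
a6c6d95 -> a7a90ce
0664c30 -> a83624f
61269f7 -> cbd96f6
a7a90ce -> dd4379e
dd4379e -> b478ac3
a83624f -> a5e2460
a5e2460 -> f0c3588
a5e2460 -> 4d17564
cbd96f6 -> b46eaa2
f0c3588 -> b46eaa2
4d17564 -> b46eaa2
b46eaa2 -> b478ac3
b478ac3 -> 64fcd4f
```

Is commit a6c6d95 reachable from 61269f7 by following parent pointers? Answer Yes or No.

No

Ancestors of 61269f7: {61269f7, 64fcd4f, b46eaa2, b478ac3, cbd96f6}.
a6c6d95 is not in that set, so it is not an ancestor of 61269f7.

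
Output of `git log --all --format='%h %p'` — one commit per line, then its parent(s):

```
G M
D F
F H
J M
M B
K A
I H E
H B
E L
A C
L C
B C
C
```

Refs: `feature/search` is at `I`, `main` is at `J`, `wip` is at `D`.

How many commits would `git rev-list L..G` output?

3

Reachable from G: {B, C, G, M}.
Reachable from L: {C, L}.
In G's history but not L's: {B, G, M} — 3 commits.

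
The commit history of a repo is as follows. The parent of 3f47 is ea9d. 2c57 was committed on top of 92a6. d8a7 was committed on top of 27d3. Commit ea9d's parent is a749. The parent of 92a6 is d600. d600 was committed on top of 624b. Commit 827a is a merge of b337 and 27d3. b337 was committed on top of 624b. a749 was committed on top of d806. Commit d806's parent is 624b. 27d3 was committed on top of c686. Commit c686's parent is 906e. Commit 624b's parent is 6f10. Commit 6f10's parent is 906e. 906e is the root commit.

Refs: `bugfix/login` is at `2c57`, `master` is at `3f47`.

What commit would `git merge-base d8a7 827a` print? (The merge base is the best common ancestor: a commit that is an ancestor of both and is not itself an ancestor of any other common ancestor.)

Ancestors of d8a7: {27d3, 906e, c686, d8a7}.
Ancestors of 827a: {27d3, 624b, 6f10, 827a, 906e, b337, c686}.
Common ancestors: {27d3, 906e, c686}.
Among these, 27d3 is not an ancestor of any other common ancestor — it is the merge base.

27d3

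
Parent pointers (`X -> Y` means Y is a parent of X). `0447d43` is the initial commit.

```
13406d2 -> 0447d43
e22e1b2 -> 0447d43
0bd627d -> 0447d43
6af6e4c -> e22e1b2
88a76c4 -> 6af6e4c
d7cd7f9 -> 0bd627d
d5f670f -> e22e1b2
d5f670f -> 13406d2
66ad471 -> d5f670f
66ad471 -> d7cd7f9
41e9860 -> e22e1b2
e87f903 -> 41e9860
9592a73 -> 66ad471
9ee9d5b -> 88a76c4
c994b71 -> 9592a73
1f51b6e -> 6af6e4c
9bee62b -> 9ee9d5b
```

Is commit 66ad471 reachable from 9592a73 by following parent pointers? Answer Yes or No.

Yes

Ancestors of 9592a73 (commits reachable by following parents): {0447d43, 0bd627d, 13406d2, 66ad471, 9592a73, d5f670f, d7cd7f9, e22e1b2}.
66ad471 is in that set, so it is an ancestor of 9592a73.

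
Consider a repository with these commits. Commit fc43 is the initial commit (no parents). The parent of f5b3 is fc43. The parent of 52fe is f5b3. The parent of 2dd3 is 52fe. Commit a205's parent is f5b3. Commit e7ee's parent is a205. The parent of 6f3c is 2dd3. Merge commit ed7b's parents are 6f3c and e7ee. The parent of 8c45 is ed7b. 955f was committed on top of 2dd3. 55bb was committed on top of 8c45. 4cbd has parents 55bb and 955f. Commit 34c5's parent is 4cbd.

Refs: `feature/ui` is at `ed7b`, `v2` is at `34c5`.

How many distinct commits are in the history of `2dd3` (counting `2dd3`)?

4

Walking parent pointers from 2dd3: reachable set = {2dd3, 52fe, f5b3, fc43}.
That is 4 commits.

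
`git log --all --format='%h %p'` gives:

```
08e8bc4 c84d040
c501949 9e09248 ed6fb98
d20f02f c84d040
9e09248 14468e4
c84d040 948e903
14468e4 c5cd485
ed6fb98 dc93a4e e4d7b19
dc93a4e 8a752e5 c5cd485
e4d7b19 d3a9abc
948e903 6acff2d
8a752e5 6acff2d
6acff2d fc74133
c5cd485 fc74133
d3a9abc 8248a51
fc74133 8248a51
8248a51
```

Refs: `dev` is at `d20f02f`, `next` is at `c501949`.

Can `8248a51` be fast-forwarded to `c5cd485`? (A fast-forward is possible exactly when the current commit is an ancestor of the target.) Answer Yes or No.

Yes

A fast-forward from 8248a51 to c5cd485 is possible iff 8248a51 is an ancestor of c5cd485.
Ancestors of c5cd485: {8248a51, c5cd485, fc74133}.
8248a51 is among them, so fast-forward is possible.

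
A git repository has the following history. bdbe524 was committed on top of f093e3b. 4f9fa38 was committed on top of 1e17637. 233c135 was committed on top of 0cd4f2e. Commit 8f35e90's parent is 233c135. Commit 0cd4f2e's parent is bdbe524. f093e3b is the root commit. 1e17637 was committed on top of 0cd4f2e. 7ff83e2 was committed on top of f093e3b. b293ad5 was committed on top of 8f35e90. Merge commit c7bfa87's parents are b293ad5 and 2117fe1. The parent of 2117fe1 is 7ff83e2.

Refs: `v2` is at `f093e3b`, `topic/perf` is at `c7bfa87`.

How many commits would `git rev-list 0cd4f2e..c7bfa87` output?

Reachable from c7bfa87: {0cd4f2e, 2117fe1, 233c135, 7ff83e2, 8f35e90, b293ad5, bdbe524, c7bfa87, f093e3b}.
Reachable from 0cd4f2e: {0cd4f2e, bdbe524, f093e3b}.
In c7bfa87's history but not 0cd4f2e's: {2117fe1, 233c135, 7ff83e2, 8f35e90, b293ad5, c7bfa87} — 6 commits.

6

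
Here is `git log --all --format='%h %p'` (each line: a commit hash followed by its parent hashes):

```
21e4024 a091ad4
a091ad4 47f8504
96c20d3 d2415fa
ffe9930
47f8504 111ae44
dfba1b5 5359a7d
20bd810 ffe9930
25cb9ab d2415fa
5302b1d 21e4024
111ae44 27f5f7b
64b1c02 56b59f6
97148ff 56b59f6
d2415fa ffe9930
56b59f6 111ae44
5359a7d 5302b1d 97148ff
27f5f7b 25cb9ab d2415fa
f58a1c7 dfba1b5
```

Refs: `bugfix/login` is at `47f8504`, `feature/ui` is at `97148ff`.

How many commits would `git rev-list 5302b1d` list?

9

Walking parent pointers from 5302b1d: reachable set = {111ae44, 21e4024, 25cb9ab, 27f5f7b, 47f8504, 5302b1d, a091ad4, d2415fa, ffe9930}.
That is 9 commits.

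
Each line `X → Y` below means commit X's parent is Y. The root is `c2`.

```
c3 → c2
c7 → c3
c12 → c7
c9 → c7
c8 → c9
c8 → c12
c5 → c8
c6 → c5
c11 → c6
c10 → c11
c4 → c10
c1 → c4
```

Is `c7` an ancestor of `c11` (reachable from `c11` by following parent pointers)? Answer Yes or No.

Ancestors of c11 (commits reachable by following parents): {c11, c12, c2, c3, c5, c6, c7, c8, c9}.
c7 is in that set, so it is an ancestor of c11.

Yes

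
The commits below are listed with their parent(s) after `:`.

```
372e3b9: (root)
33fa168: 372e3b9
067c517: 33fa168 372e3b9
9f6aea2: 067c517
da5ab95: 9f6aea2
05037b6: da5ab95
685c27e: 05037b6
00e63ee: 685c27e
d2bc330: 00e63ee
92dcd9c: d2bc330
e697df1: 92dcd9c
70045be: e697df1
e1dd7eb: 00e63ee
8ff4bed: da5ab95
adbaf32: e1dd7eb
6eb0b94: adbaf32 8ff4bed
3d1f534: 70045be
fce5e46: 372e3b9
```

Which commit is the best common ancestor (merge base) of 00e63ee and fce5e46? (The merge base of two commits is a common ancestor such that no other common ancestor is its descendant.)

Ancestors of 00e63ee: {00e63ee, 05037b6, 067c517, 33fa168, 372e3b9, 685c27e, 9f6aea2, da5ab95}.
Ancestors of fce5e46: {372e3b9, fce5e46}.
Common ancestors: {372e3b9}.
The only common ancestor is 372e3b9, so it is the merge base.

372e3b9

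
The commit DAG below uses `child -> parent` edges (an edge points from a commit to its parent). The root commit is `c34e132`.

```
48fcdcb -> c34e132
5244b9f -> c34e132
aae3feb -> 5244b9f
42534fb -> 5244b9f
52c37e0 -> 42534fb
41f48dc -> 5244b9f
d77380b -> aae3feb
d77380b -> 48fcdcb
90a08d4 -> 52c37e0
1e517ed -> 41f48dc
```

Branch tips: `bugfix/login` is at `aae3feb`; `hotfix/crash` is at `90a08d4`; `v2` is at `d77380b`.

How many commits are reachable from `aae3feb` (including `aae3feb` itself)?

3

Walking parent pointers from aae3feb: reachable set = {5244b9f, aae3feb, c34e132}.
That is 3 commits.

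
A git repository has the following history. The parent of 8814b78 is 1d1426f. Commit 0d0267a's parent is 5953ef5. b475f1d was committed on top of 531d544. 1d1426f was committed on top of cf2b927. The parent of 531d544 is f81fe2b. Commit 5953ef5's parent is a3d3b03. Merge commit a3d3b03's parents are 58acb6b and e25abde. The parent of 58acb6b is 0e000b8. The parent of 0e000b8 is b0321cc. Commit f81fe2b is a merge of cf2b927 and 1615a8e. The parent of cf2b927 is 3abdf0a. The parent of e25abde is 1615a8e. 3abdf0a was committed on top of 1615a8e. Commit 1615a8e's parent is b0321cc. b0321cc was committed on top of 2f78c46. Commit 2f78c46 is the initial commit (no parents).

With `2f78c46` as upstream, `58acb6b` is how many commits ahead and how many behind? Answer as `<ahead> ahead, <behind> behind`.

3 ahead, 0 behind

Reachable from 58acb6b: {0e000b8, 2f78c46, 58acb6b, b0321cc}.
Reachable from 2f78c46: {2f78c46}.
Only in 58acb6b's history (ahead): {0e000b8, 58acb6b, b0321cc} — 3.
Only in 2f78c46's history (behind): {} — 0.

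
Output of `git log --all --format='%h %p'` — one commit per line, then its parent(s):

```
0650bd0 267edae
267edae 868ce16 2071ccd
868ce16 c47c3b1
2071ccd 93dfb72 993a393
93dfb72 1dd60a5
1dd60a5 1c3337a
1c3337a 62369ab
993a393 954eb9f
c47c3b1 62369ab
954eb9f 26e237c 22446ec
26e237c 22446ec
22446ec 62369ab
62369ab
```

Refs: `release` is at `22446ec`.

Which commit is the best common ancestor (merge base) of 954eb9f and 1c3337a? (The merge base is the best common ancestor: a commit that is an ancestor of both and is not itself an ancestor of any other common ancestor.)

Ancestors of 954eb9f: {22446ec, 26e237c, 62369ab, 954eb9f}.
Ancestors of 1c3337a: {1c3337a, 62369ab}.
Common ancestors: {62369ab}.
The only common ancestor is 62369ab, so it is the merge base.

62369ab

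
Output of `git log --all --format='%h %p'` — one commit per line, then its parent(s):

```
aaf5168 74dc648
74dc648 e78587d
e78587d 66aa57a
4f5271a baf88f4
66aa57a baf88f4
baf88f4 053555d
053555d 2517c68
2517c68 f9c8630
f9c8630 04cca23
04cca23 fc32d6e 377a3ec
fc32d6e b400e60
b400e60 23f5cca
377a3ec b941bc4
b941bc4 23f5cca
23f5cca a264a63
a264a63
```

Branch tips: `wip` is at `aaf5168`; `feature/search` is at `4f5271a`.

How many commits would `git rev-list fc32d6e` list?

Walking parent pointers from fc32d6e: reachable set = {23f5cca, a264a63, b400e60, fc32d6e}.
That is 4 commits.

4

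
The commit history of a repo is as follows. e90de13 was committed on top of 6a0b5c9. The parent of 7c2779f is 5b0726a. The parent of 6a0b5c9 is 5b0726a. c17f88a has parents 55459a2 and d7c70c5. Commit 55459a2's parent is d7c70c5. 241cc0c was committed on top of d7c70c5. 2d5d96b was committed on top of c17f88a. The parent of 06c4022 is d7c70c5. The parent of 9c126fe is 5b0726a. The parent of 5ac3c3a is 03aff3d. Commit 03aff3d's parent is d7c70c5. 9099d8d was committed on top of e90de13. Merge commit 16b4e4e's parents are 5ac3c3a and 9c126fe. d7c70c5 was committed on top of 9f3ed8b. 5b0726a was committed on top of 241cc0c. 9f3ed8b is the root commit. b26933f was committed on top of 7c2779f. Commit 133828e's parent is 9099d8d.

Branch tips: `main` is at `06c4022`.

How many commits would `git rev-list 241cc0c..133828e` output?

Reachable from 133828e: {133828e, 241cc0c, 5b0726a, 6a0b5c9, 9099d8d, 9f3ed8b, d7c70c5, e90de13}.
Reachable from 241cc0c: {241cc0c, 9f3ed8b, d7c70c5}.
In 133828e's history but not 241cc0c's: {133828e, 5b0726a, 6a0b5c9, 9099d8d, e90de13} — 5 commits.

5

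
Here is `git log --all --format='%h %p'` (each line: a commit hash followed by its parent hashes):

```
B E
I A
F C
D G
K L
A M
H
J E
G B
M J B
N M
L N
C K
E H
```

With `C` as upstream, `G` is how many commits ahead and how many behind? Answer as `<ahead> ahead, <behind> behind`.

Reachable from G: {B, E, G, H}.
Reachable from C: {B, C, E, H, J, K, L, M, N}.
Only in G's history (ahead): {G} — 1.
Only in C's history (behind): {C, J, K, L, M, N} — 6.

1 ahead, 6 behind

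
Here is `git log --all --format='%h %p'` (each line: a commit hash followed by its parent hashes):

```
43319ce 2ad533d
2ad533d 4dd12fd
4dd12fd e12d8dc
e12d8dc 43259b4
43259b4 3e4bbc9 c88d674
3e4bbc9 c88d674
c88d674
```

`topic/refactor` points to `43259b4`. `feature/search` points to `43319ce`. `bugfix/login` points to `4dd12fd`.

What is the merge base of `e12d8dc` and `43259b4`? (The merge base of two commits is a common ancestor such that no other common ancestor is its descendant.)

43259b4

Ancestors of e12d8dc: {3e4bbc9, 43259b4, c88d674, e12d8dc}.
Ancestors of 43259b4: {3e4bbc9, 43259b4, c88d674}.
Common ancestors: {3e4bbc9, 43259b4, c88d674}.
Among these, 43259b4 is not an ancestor of any other common ancestor — it is the merge base.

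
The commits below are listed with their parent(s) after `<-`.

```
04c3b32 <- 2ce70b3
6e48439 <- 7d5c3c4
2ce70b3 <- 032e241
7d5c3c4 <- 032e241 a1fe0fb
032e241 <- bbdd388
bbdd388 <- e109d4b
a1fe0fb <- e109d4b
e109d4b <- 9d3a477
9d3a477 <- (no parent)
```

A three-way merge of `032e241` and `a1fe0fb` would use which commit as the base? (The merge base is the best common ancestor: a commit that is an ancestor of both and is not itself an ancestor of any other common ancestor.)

e109d4b

Ancestors of 032e241: {032e241, 9d3a477, bbdd388, e109d4b}.
Ancestors of a1fe0fb: {9d3a477, a1fe0fb, e109d4b}.
Common ancestors: {9d3a477, e109d4b}.
Among these, e109d4b is not an ancestor of any other common ancestor — it is the merge base.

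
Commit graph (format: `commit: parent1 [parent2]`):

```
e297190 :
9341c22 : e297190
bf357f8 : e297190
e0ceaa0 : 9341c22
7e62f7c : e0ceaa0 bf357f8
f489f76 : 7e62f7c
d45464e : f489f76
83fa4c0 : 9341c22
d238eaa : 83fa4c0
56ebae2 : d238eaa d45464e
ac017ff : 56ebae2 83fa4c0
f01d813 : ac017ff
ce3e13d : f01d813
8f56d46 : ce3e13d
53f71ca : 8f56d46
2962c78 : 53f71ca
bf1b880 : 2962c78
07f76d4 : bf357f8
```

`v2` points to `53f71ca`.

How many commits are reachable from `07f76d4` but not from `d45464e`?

Reachable from 07f76d4: {07f76d4, bf357f8, e297190}.
Reachable from d45464e: {7e62f7c, 9341c22, bf357f8, d45464e, e0ceaa0, e297190, f489f76}.
In 07f76d4's history but not d45464e's: {07f76d4} — 1 commit.

1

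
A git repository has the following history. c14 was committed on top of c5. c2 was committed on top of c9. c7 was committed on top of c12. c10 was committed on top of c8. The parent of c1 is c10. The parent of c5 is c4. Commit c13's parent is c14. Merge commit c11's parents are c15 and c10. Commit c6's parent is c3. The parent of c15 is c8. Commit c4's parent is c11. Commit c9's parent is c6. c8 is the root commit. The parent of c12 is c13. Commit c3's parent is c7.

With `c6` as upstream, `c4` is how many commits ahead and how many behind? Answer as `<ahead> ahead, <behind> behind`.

0 ahead, 7 behind

Reachable from c4: {c10, c11, c15, c4, c8}.
Reachable from c6: {c10, c11, c12, c13, c14, c15, c3, c4, c5, c6, c7, c8}.
Only in c4's history (ahead): {} — 0.
Only in c6's history (behind): {c12, c13, c14, c3, c5, c6, c7} — 7.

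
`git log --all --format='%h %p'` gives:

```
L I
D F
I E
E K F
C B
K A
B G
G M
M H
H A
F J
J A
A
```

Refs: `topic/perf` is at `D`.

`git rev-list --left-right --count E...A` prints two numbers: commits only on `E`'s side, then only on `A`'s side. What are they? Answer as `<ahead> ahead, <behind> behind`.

4 ahead, 0 behind

Reachable from E: {A, E, F, J, K}.
Reachable from A: {A}.
Only in E's history (ahead): {E, F, J, K} — 4.
Only in A's history (behind): {} — 0.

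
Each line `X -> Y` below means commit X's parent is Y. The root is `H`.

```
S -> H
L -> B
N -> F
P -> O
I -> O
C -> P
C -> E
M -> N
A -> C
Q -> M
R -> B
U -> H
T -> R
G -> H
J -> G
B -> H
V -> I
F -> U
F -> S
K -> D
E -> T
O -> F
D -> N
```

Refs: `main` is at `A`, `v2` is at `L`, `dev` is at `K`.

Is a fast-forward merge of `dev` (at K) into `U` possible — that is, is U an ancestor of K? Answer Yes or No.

Yes

A fast-forward from U to K is possible iff U is an ancestor of K.
Ancestors of K: {D, F, H, K, N, S, U}.
U is among them, so fast-forward is possible.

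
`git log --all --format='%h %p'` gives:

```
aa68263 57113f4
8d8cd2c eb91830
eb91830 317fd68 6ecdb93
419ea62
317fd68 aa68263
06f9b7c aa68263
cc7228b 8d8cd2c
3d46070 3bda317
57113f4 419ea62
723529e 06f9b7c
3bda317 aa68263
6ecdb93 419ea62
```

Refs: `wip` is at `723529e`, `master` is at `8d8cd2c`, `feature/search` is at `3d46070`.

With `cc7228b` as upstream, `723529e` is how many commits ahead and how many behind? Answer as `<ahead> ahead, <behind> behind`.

Reachable from 723529e: {06f9b7c, 419ea62, 57113f4, 723529e, aa68263}.
Reachable from cc7228b: {317fd68, 419ea62, 57113f4, 6ecdb93, 8d8cd2c, aa68263, cc7228b, eb91830}.
Only in 723529e's history (ahead): {06f9b7c, 723529e} — 2.
Only in cc7228b's history (behind): {317fd68, 6ecdb93, 8d8cd2c, cc7228b, eb91830} — 5.

2 ahead, 5 behind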